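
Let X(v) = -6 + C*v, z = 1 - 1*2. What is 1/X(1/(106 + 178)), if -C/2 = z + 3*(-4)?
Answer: -142/839 ≈ -0.16925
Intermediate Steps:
z = -1 (z = 1 - 2 = -1)
C = 26 (C = -2*(-1 + 3*(-4)) = -2*(-1 - 12) = -2*(-13) = 26)
X(v) = -6 + 26*v
1/X(1/(106 + 178)) = 1/(-6 + 26/(106 + 178)) = 1/(-6 + 26/284) = 1/(-6 + 26*(1/284)) = 1/(-6 + 13/142) = 1/(-839/142) = -142/839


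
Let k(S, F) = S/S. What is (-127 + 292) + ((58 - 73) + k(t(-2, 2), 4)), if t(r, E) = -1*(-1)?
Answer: 151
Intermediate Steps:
t(r, E) = 1
k(S, F) = 1
(-127 + 292) + ((58 - 73) + k(t(-2, 2), 4)) = (-127 + 292) + ((58 - 73) + 1) = 165 + (-15 + 1) = 165 - 14 = 151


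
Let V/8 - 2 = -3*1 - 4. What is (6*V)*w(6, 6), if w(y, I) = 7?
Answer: -1680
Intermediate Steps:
V = -40 (V = 16 + 8*(-3*1 - 4) = 16 + 8*(-3 - 4) = 16 + 8*(-7) = 16 - 56 = -40)
(6*V)*w(6, 6) = (6*(-40))*7 = -240*7 = -1680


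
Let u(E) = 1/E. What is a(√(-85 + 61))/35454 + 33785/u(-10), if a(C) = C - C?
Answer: -337850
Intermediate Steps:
a(C) = 0
a(√(-85 + 61))/35454 + 33785/u(-10) = 0/35454 + 33785/(1/(-10)) = 0*(1/35454) + 33785/(-⅒) = 0 + 33785*(-10) = 0 - 337850 = -337850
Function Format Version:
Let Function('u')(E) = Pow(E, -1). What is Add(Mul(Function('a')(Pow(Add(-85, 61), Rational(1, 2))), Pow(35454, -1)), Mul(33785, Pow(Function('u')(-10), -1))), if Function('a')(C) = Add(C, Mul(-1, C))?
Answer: -337850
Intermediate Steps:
Function('a')(C) = 0
Add(Mul(Function('a')(Pow(Add(-85, 61), Rational(1, 2))), Pow(35454, -1)), Mul(33785, Pow(Function('u')(-10), -1))) = Add(Mul(0, Pow(35454, -1)), Mul(33785, Pow(Pow(-10, -1), -1))) = Add(Mul(0, Rational(1, 35454)), Mul(33785, Pow(Rational(-1, 10), -1))) = Add(0, Mul(33785, -10)) = Add(0, -337850) = -337850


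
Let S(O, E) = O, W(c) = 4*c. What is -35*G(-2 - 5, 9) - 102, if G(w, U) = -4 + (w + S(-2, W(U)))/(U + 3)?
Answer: 257/4 ≈ 64.250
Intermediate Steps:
G(w, U) = -4 + (-2 + w)/(3 + U) (G(w, U) = -4 + (w - 2)/(U + 3) = -4 + (-2 + w)/(3 + U))
-35*G(-2 - 5, 9) - 102 = -35*(-14 + (-2 - 5) - 4*9)/(3 + 9) - 102 = -35*(-14 - 7 - 36)/12 - 102 = -35*(-57)/12 - 102 = -35*(-19/4) - 102 = 665/4 - 102 = 257/4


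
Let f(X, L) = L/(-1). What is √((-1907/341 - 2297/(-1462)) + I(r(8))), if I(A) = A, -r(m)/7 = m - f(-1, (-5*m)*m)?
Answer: √541820915104282/498542 ≈ 46.690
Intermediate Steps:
f(X, L) = -L (f(X, L) = L*(-1) = -L)
r(m) = -7*m + 35*m² (r(m) = -7*(m - (-1)*(-5*m)*m) = -7*(m - (-1)*(-5*m²)) = -7*(m - 5*m²) = -7*m + 35*m²)
√((-1907/341 - 2297/(-1462)) + I(r(8))) = √((-1907/341 - 2297/(-1462)) + 7*8*(-1 + 5*8)) = √((-1907*1/341 - 2297*(-1/1462)) + 7*8*(-1 + 40)) = √((-1907/341 + 2297/1462) + 7*8*39) = √(-2004757/498542 + 2184) = √(1086810971/498542) = √541820915104282/498542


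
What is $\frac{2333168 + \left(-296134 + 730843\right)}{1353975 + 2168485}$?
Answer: $\frac{2767877}{3522460} \approx 0.78578$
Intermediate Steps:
$\frac{2333168 + \left(-296134 + 730843\right)}{1353975 + 2168485} = \frac{2333168 + 434709}{3522460} = 2767877 \cdot \frac{1}{3522460} = \frac{2767877}{3522460}$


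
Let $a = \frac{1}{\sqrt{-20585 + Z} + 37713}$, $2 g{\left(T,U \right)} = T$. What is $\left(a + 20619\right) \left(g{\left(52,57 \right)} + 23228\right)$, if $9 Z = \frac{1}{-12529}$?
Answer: $\frac{76897573143410426052492}{160378950263995} - \frac{69762 i \sqrt{29082129195394}}{160378950263995} \approx 4.7947 \cdot 10^{8} - 0.0023458 i$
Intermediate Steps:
$g{\left(T,U \right)} = \frac{T}{2}$
$Z = - \frac{1}{112761}$ ($Z = \frac{1}{9 \left(-12529\right)} = \frac{1}{9} \left(- \frac{1}{12529}\right) = - \frac{1}{112761} \approx -8.8683 \cdot 10^{-6}$)
$a = \frac{1}{37713 + \frac{i \sqrt{29082129195394}}{37587}}$ ($a = \frac{1}{\sqrt{-20585 - \frac{1}{112761}} + 37713} = \frac{1}{\sqrt{- \frac{2321185186}{112761}} + 37713} = \frac{1}{\frac{i \sqrt{29082129195394}}{37587} + 37713} = \frac{1}{37713 + \frac{i \sqrt{29082129195394}}{37587}} \approx 2.6516 \cdot 10^{-5} - 1.009 \cdot 10^{-7} i$)
$\left(a + 20619\right) \left(g{\left(52,57 \right)} + 23228\right) = \left(\left(\frac{4252555593}{160378950263995} - \frac{3 i \sqrt{29082129195394}}{160378950263995}\right) + 20619\right) \left(\frac{1}{2} \cdot 52 + 23228\right) = \left(\frac{3306853579745868498}{160378950263995} - \frac{3 i \sqrt{29082129195394}}{160378950263995}\right) \left(26 + 23228\right) = \left(\frac{3306853579745868498}{160378950263995} - \frac{3 i \sqrt{29082129195394}}{160378950263995}\right) 23254 = \frac{76897573143410426052492}{160378950263995} - \frac{69762 i \sqrt{29082129195394}}{160378950263995}$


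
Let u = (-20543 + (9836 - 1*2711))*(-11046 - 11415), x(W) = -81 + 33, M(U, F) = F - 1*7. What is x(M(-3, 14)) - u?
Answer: -301381746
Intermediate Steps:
M(U, F) = -7 + F (M(U, F) = F - 7 = -7 + F)
x(W) = -48
u = 301381698 (u = (-20543 + (9836 - 2711))*(-22461) = (-20543 + 7125)*(-22461) = -13418*(-22461) = 301381698)
x(M(-3, 14)) - u = -48 - 1*301381698 = -48 - 301381698 = -301381746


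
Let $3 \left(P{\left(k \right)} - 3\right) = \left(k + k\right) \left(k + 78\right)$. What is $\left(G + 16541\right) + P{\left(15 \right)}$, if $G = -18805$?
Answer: $-1331$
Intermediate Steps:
$P{\left(k \right)} = 3 + \frac{2 k \left(78 + k\right)}{3}$ ($P{\left(k \right)} = 3 + \frac{\left(k + k\right) \left(k + 78\right)}{3} = 3 + \frac{2 k \left(78 + k\right)}{3}$)
$\left(G + 16541\right) + P{\left(15 \right)} = \left(-18805 + 16541\right) + \left(3 + 52 \cdot 15 + \frac{2 \cdot 15^{2}}{3}\right) = -2264 + \left(3 + 780 + \frac{2}{3} \cdot 225\right) = -2264 + \left(3 + 780 + 150\right) = -2264 + 933 = -1331$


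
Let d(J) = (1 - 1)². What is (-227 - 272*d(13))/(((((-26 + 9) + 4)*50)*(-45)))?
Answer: -227/29250 ≈ -0.0077607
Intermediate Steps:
d(J) = 0 (d(J) = 0² = 0)
(-227 - 272*d(13))/(((((-26 + 9) + 4)*50)*(-45))) = (-227 - 272*0)/(((((-26 + 9) + 4)*50)*(-45))) = (-227 + 0)/((((-17 + 4)*50)*(-45))) = -227/(-13*50*(-45)) = -227/((-650*(-45))) = -227/29250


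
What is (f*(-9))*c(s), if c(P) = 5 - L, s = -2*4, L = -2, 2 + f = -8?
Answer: 630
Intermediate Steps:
f = -10 (f = -2 - 8 = -10)
s = -8
c(P) = 7 (c(P) = 5 - 1*(-2) = 5 + 2 = 7)
(f*(-9))*c(s) = -10*(-9)*7 = 90*7 = 630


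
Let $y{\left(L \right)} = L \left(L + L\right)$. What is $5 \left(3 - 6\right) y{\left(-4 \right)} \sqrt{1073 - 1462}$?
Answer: $- 480 i \sqrt{389} \approx - 9467.1 i$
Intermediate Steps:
$y{\left(L \right)} = 2 L^{2}$ ($y{\left(L \right)} = L 2 L = 2 L^{2}$)
$5 \left(3 - 6\right) y{\left(-4 \right)} \sqrt{1073 - 1462} = 5 \left(3 - 6\right) 2 \left(-4\right)^{2} \sqrt{1073 - 1462} = 5 \left(3 - 6\right) 2 \cdot 16 \sqrt{-389} = 5 \left(-3\right) 32 i \sqrt{389} = \left(-15\right) 32 i \sqrt{389} = - 480 i \sqrt{389}$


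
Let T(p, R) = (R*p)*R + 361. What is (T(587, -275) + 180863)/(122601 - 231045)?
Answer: -44573099/108444 ≈ -411.02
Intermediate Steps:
T(p, R) = 361 + p*R² (T(p, R) = p*R² + 361 = 361 + p*R²)
(T(587, -275) + 180863)/(122601 - 231045) = ((361 + 587*(-275)²) + 180863)/(122601 - 231045) = ((361 + 587*75625) + 180863)/(-108444) = ((361 + 44391875) + 180863)*(-1/108444) = (44392236 + 180863)*(-1/108444) = 44573099*(-1/108444) = -44573099/108444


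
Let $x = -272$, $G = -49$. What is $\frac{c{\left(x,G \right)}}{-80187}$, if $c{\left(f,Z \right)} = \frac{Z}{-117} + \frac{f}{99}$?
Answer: $\frac{111}{3822247} \approx 2.9041 \cdot 10^{-5}$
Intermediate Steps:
$c{\left(f,Z \right)} = - \frac{Z}{117} + \frac{f}{99}$ ($c{\left(f,Z \right)} = Z \left(- \frac{1}{117}\right) + f \frac{1}{99} = - \frac{Z}{117} + \frac{f}{99}$)
$\frac{c{\left(x,G \right)}}{-80187} = \frac{\left(- \frac{1}{117}\right) \left(-49\right) + \frac{1}{99} \left(-272\right)}{-80187} = \left(\frac{49}{117} - \frac{272}{99}\right) \left(- \frac{1}{80187}\right) = \left(- \frac{333}{143}\right) \left(- \frac{1}{80187}\right) = \frac{111}{3822247}$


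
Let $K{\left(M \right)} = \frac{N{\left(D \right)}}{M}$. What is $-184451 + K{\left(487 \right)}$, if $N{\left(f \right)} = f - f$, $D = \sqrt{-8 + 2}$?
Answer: $-184451$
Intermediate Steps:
$D = i \sqrt{6}$ ($D = \sqrt{-6} = i \sqrt{6} \approx 2.4495 i$)
$N{\left(f \right)} = 0$
$K{\left(M \right)} = 0$ ($K{\left(M \right)} = \frac{0}{M} = 0$)
$-184451 + K{\left(487 \right)} = -184451 + 0 = -184451$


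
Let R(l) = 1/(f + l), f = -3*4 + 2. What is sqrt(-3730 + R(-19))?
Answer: 3*I*sqrt(348551)/29 ≈ 61.074*I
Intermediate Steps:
f = -10 (f = -12 + 2 = -10)
R(l) = 1/(-10 + l)
sqrt(-3730 + R(-19)) = sqrt(-3730 + 1/(-10 - 19)) = sqrt(-3730 + 1/(-29)) = sqrt(-3730 - 1/29) = sqrt(-108171/29) = 3*I*sqrt(348551)/29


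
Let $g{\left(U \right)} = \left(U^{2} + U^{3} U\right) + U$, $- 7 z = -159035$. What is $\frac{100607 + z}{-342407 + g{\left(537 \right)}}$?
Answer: $\frac{215821}{145524096655} \approx 1.4831 \cdot 10^{-6}$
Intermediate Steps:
$z = \frac{159035}{7}$ ($z = \left(- \frac{1}{7}\right) \left(-159035\right) = \frac{159035}{7} \approx 22719.0$)
$g{\left(U \right)} = U + U^{2} + U^{4}$ ($g{\left(U \right)} = \left(U^{2} + U^{4}\right) + U = U + U^{2} + U^{4}$)
$\frac{100607 + z}{-342407 + g{\left(537 \right)}} = \frac{100607 + \frac{159035}{7}}{-342407 + 537 \left(1 + 537 + 537^{3}\right)} = \frac{863284}{7 \left(-342407 + 537 \left(1 + 537 + 154854153\right)\right)} = \frac{863284}{7 \left(-342407 + 537 \cdot 154854691\right)} = \frac{863284}{7 \left(-342407 + 83156969067\right)} = \frac{863284}{7 \cdot 83156626660} = \frac{863284}{7} \cdot \frac{1}{83156626660} = \frac{215821}{145524096655}$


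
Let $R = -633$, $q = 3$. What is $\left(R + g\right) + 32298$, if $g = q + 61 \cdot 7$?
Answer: $32095$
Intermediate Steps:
$g = 430$ ($g = 3 + 61 \cdot 7 = 3 + 427 = 430$)
$\left(R + g\right) + 32298 = \left(-633 + 430\right) + 32298 = -203 + 32298 = 32095$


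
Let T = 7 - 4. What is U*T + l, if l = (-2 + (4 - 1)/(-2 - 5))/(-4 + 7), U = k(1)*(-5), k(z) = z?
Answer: -332/21 ≈ -15.810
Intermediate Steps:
U = -5 (U = 1*(-5) = -5)
l = -17/21 (l = (-2 + 3/(-7))/3 = (-2 + 3*(-⅐))*(⅓) = (-2 - 3/7)*(⅓) = -17/7*⅓ = -17/21 ≈ -0.80952)
T = 3
U*T + l = -5*3 - 17/21 = -15 - 17/21 = -332/21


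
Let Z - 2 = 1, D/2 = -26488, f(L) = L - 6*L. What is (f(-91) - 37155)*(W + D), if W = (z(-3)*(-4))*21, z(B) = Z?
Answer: 1953467600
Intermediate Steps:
f(L) = -5*L
D = -52976 (D = 2*(-26488) = -52976)
Z = 3 (Z = 2 + 1 = 3)
z(B) = 3
W = -252 (W = (3*(-4))*21 = -12*21 = -252)
(f(-91) - 37155)*(W + D) = (-5*(-91) - 37155)*(-252 - 52976) = (455 - 37155)*(-53228) = -36700*(-53228) = 1953467600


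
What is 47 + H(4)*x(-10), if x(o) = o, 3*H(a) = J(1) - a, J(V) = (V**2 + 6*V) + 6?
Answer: 17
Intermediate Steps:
J(V) = 6 + V**2 + 6*V
H(a) = 13/3 - a/3 (H(a) = ((6 + 1**2 + 6*1) - a)/3 = ((6 + 1 + 6) - a)/3 = (13 - a)/3 = 13/3 - a/3)
47 + H(4)*x(-10) = 47 + (13/3 - 1/3*4)*(-10) = 47 + (13/3 - 4/3)*(-10) = 47 + 3*(-10) = 47 - 30 = 17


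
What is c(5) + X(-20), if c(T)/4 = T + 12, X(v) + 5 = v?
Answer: 43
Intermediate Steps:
X(v) = -5 + v
c(T) = 48 + 4*T (c(T) = 4*(T + 12) = 4*(12 + T) = 48 + 4*T)
c(5) + X(-20) = (48 + 4*5) + (-5 - 20) = (48 + 20) - 25 = 68 - 25 = 43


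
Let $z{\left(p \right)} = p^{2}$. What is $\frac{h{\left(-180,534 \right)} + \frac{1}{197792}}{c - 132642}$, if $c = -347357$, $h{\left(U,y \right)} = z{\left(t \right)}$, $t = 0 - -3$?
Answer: $- \frac{136933}{7303074016} \approx -1.875 \cdot 10^{-5}$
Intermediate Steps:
$t = 3$ ($t = 0 + 3 = 3$)
$h{\left(U,y \right)} = 9$ ($h{\left(U,y \right)} = 3^{2} = 9$)
$\frac{h{\left(-180,534 \right)} + \frac{1}{197792}}{c - 132642} = \frac{9 + \frac{1}{197792}}{-347357 - 132642} = \frac{9 + \frac{1}{197792}}{-479999} = \frac{1780129}{197792} \left(- \frac{1}{479999}\right) = - \frac{136933}{7303074016}$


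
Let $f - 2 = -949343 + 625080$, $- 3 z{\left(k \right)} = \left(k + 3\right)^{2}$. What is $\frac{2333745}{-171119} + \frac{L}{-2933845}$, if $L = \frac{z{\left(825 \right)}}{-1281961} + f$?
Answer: $- \frac{8706257262148517658}{643591370687230355} \approx -13.528$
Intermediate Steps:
$z{\left(k \right)} = - \frac{\left(3 + k\right)^{2}}{3}$ ($z{\left(k \right)} = - \frac{\left(k + 3\right)^{2}}{3} = - \frac{\left(3 + k\right)^{2}}{3}$)
$f = -324261$ ($f = 2 + \left(-949343 + 625080\right) = 2 - 324263 = -324261$)
$L = - \frac{415689727293}{1281961}$ ($L = \frac{\left(- \frac{1}{3}\right) \left(3 + 825\right)^{2}}{-1281961} - 324261 = - \frac{828^{2}}{3} \left(- \frac{1}{1281961}\right) - 324261 = \left(- \frac{1}{3}\right) 685584 \left(- \frac{1}{1281961}\right) - 324261 = \left(-228528\right) \left(- \frac{1}{1281961}\right) - 324261 = \frac{228528}{1281961} - 324261 = - \frac{415689727293}{1281961} \approx -3.2426 \cdot 10^{5}$)
$\frac{2333745}{-171119} + \frac{L}{-2933845} = \frac{2333745}{-171119} - \frac{415689727293}{1281961 \left(-2933845\right)} = 2333745 \left(- \frac{1}{171119}\right) - - \frac{415689727293}{3761074870045} = - \frac{2333745}{171119} + \frac{415689727293}{3761074870045} = - \frac{8706257262148517658}{643591370687230355}$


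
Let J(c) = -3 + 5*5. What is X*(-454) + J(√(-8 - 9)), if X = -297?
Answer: 134860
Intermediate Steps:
J(c) = 22 (J(c) = -3 + 25 = 22)
X*(-454) + J(√(-8 - 9)) = -297*(-454) + 22 = 134838 + 22 = 134860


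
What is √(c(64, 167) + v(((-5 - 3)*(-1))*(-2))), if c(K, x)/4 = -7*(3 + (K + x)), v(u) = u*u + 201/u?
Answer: I*√100937/4 ≈ 79.427*I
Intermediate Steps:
v(u) = u² + 201/u
c(K, x) = -84 - 28*K - 28*x (c(K, x) = 4*(-7*(3 + (K + x))) = 4*(-7*(3 + K + x)) = 4*(-21 - 7*K - 7*x) = -84 - 28*K - 28*x)
√(c(64, 167) + v(((-5 - 3)*(-1))*(-2))) = √((-84 - 28*64 - 28*167) + (201 + (((-5 - 3)*(-1))*(-2))³)/((((-5 - 3)*(-1))*(-2)))) = √((-84 - 1792 - 4676) + (201 + (-8*(-1)*(-2))³)/((-8*(-1)*(-2)))) = √(-6552 + (201 + (8*(-2))³)/((8*(-2)))) = √(-6552 + (201 + (-16)³)/(-16)) = √(-6552 - (201 - 4096)/16) = √(-6552 - 1/16*(-3895)) = √(-6552 + 3895/16) = √(-100937/16) = I*√100937/4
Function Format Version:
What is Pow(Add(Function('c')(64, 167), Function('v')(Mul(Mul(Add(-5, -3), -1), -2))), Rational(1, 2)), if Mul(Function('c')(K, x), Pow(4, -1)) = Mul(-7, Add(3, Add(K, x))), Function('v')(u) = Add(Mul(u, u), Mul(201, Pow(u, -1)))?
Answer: Mul(Rational(1, 4), I, Pow(100937, Rational(1, 2))) ≈ Mul(79.427, I)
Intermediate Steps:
Function('v')(u) = Add(Pow(u, 2), Mul(201, Pow(u, -1)))
Function('c')(K, x) = Add(-84, Mul(-28, K), Mul(-28, x)) (Function('c')(K, x) = Mul(4, Mul(-7, Add(3, Add(K, x)))) = Mul(4, Mul(-7, Add(3, K, x))) = Mul(4, Add(-21, Mul(-7, K), Mul(-7, x))) = Add(-84, Mul(-28, K), Mul(-28, x)))
Pow(Add(Function('c')(64, 167), Function('v')(Mul(Mul(Add(-5, -3), -1), -2))), Rational(1, 2)) = Pow(Add(Add(-84, Mul(-28, 64), Mul(-28, 167)), Mul(Pow(Mul(Mul(Add(-5, -3), -1), -2), -1), Add(201, Pow(Mul(Mul(Add(-5, -3), -1), -2), 3)))), Rational(1, 2)) = Pow(Add(Add(-84, -1792, -4676), Mul(Pow(Mul(Mul(-8, -1), -2), -1), Add(201, Pow(Mul(Mul(-8, -1), -2), 3)))), Rational(1, 2)) = Pow(Add(-6552, Mul(Pow(Mul(8, -2), -1), Add(201, Pow(Mul(8, -2), 3)))), Rational(1, 2)) = Pow(Add(-6552, Mul(Pow(-16, -1), Add(201, Pow(-16, 3)))), Rational(1, 2)) = Pow(Add(-6552, Mul(Rational(-1, 16), Add(201, -4096))), Rational(1, 2)) = Pow(Add(-6552, Mul(Rational(-1, 16), -3895)), Rational(1, 2)) = Pow(Add(-6552, Rational(3895, 16)), Rational(1, 2)) = Pow(Rational(-100937, 16), Rational(1, 2)) = Mul(Rational(1, 4), I, Pow(100937, Rational(1, 2)))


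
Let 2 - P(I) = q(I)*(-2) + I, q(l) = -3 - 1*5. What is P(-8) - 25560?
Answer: -25566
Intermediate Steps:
q(l) = -8 (q(l) = -3 - 5 = -8)
P(I) = -14 - I (P(I) = 2 - (-8*(-2) + I) = 2 - (16 + I) = 2 + (-16 - I) = -14 - I)
P(-8) - 25560 = (-14 - 1*(-8)) - 25560 = (-14 + 8) - 25560 = -6 - 25560 = -25566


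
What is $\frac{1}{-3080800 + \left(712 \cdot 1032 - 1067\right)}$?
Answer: $- \frac{1}{2347083} \approx -4.2606 \cdot 10^{-7}$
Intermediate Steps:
$\frac{1}{-3080800 + \left(712 \cdot 1032 - 1067\right)} = \frac{1}{-3080800 + \left(734784 - 1067\right)} = \frac{1}{-3080800 + 733717} = \frac{1}{-2347083} = - \frac{1}{2347083}$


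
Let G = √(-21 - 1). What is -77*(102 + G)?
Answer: -7854 - 77*I*√22 ≈ -7854.0 - 361.16*I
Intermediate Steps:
G = I*√22 (G = √(-22) = I*√22 ≈ 4.6904*I)
-77*(102 + G) = -77*(102 + I*√22) = -7854 - 77*I*√22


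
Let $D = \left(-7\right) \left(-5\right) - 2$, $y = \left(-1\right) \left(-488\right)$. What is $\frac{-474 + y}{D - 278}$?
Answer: $- \frac{2}{35} \approx -0.057143$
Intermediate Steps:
$y = 488$
$D = 33$ ($D = 35 - 2 = 33$)
$\frac{-474 + y}{D - 278} = \frac{-474 + 488}{33 - 278} = \frac{14}{-245} = 14 \left(- \frac{1}{245}\right) = - \frac{2}{35}$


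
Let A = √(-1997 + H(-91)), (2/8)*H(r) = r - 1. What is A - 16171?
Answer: -16171 + I*√2365 ≈ -16171.0 + 48.631*I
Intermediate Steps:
H(r) = -4 + 4*r (H(r) = 4*(r - 1) = 4*(-1 + r) = -4 + 4*r)
A = I*√2365 (A = √(-1997 + (-4 + 4*(-91))) = √(-1997 + (-4 - 364)) = √(-1997 - 368) = √(-2365) = I*√2365 ≈ 48.631*I)
A - 16171 = I*√2365 - 16171 = -16171 + I*√2365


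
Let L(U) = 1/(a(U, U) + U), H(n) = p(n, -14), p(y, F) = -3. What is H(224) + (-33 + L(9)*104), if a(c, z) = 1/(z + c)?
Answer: -3996/163 ≈ -24.515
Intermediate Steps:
H(n) = -3
a(c, z) = 1/(c + z)
L(U) = 1/(U + 1/(2*U)) (L(U) = 1/(1/(U + U) + U) = 1/(1/(2*U) + U) = 1/(U + 1/(2*U)))
H(224) + (-33 + L(9)*104) = -3 + (-33 + (2*9/(1 + 2*9**2))*104) = -3 + (-33 + (2*9/(1 + 2*81))*104) = -3 + (-33 + (2*9/(1 + 162))*104) = -3 + (-33 + (2*9/163)*104) = -3 + (-33 + (2*9*(1/163))*104) = -3 + (-33 + (18/163)*104) = -3 + (-33 + 1872/163) = -3 - 3507/163 = -3996/163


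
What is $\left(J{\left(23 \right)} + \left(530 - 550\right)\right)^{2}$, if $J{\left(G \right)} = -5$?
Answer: $625$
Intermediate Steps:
$\left(J{\left(23 \right)} + \left(530 - 550\right)\right)^{2} = \left(-5 + \left(530 - 550\right)\right)^{2} = \left(-5 - 20\right)^{2} = \left(-25\right)^{2} = 625$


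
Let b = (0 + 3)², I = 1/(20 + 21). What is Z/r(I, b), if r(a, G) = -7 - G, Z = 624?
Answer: -39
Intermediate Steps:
I = 1/41 ≈ 0.024390
b = 9 (b = 3² = 9)
Z/r(I, b) = 624/(-7 - 1*9) = 624/(-7 - 9) = 624/(-16) = 624*(-1/16) = -39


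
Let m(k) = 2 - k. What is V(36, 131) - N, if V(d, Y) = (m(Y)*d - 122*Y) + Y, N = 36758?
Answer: -57253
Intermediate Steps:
V(d, Y) = -121*Y + d*(2 - Y) (V(d, Y) = ((2 - Y)*d - 122*Y) + Y = (d*(2 - Y) - 122*Y) + Y = (-122*Y + d*(2 - Y)) + Y = -121*Y + d*(2 - Y))
V(36, 131) - N = (-121*131 - 1*36*(-2 + 131)) - 1*36758 = (-15851 - 1*36*129) - 36758 = (-15851 - 4644) - 36758 = -20495 - 36758 = -57253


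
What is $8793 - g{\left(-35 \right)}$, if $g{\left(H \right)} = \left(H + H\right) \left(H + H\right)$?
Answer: $3893$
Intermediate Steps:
$g{\left(H \right)} = 4 H^{2}$ ($g{\left(H \right)} = 2 H 2 H = 4 H^{2}$)
$8793 - g{\left(-35 \right)} = 8793 - 4 \left(-35\right)^{2} = 8793 - 4 \cdot 1225 = 8793 - 4900 = 3893$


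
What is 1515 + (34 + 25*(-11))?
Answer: 1274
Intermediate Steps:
1515 + (34 + 25*(-11)) = 1515 + (34 - 275) = 1515 - 241 = 1274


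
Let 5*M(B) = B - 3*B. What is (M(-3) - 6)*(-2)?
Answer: 48/5 ≈ 9.6000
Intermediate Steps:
M(B) = -2*B/5 (M(B) = (B - 3*B)/5 = (-2*B)/5 = -2*B/5)
(M(-3) - 6)*(-2) = (-⅖*(-3) - 6)*(-2) = (6/5 - 6)*(-2) = -24/5*(-2) = 48/5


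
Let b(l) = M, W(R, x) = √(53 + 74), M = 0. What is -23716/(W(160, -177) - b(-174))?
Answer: -23716*√127/127 ≈ -2104.5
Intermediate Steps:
W(R, x) = √127
b(l) = 0
-23716/(W(160, -177) - b(-174)) = -23716/(√127 - 1*0) = -23716/(√127 + 0) = -23716*√127/127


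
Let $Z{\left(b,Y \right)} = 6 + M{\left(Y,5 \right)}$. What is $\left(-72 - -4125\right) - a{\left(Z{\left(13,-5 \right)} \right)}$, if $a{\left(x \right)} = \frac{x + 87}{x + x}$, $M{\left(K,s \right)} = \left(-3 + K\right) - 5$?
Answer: $\frac{28411}{7} \approx 4058.7$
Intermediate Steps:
$M{\left(K,s \right)} = -8 + K$
$Z{\left(b,Y \right)} = -2 + Y$ ($Z{\left(b,Y \right)} = 6 + \left(-8 + Y\right) = -2 + Y$)
$a{\left(x \right)} = \frac{87 + x}{2 x}$
$\left(-72 - -4125\right) - a{\left(Z{\left(13,-5 \right)} \right)} = \left(-72 - -4125\right) - \frac{87 - 7}{2 \left(-2 - 5\right)} = \left(-72 + 4125\right) - \frac{87 - 7}{2 \left(-7\right)} = 4053 - \frac{1}{2} \left(- \frac{1}{7}\right) 80 = 4053 - - \frac{40}{7} = 4053 + \frac{40}{7} = \frac{28411}{7}$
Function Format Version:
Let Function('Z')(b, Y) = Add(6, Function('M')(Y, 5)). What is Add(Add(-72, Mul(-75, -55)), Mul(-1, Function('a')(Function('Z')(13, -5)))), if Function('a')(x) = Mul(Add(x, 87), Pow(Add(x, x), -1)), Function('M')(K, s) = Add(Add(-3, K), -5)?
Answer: Rational(28411, 7) ≈ 4058.7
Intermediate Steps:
Function('M')(K, s) = Add(-8, K)
Function('Z')(b, Y) = Add(-2, Y) (Function('Z')(b, Y) = Add(6, Add(-8, Y)) = Add(-2, Y))
Function('a')(x) = Mul(Rational(1, 2), Pow(x, -1), Add(87, x)) (Function('a')(x) = Mul(Add(87, x), Pow(Mul(2, x), -1)) = Mul(Add(87, x), Mul(Rational(1, 2), Pow(x, -1))) = Mul(Rational(1, 2), Pow(x, -1), Add(87, x)))
Add(Add(-72, Mul(-75, -55)), Mul(-1, Function('a')(Function('Z')(13, -5)))) = Add(Add(-72, Mul(-75, -55)), Mul(-1, Mul(Rational(1, 2), Pow(Add(-2, -5), -1), Add(87, Add(-2, -5))))) = Add(Add(-72, 4125), Mul(-1, Mul(Rational(1, 2), Pow(-7, -1), Add(87, -7)))) = Add(4053, Mul(-1, Mul(Rational(1, 2), Rational(-1, 7), 80))) = Add(4053, Mul(-1, Rational(-40, 7))) = Add(4053, Rational(40, 7)) = Rational(28411, 7)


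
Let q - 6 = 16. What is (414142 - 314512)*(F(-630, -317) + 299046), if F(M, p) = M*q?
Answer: 28413081180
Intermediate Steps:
q = 22 (q = 6 + 16 = 22)
F(M, p) = 22*M (F(M, p) = M*22 = 22*M)
(414142 - 314512)*(F(-630, -317) + 299046) = (414142 - 314512)*(22*(-630) + 299046) = 99630*(-13860 + 299046) = 99630*285186 = 28413081180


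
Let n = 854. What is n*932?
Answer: 795928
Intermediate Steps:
n*932 = 854*932 = 795928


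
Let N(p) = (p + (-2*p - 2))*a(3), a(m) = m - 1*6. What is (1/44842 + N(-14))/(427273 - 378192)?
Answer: -1614311/2200890202 ≈ -0.00073348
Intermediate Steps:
a(m) = -6 + m (a(m) = m - 6 = -6 + m)
N(p) = 6 + 3*p (N(p) = (p + (-2*p - 2))*(-6 + 3) = (p + (-2 - 2*p))*(-3) = (-2 - p)*(-3) = 6 + 3*p)
(1/44842 + N(-14))/(427273 - 378192) = (1/44842 + (6 + 3*(-14)))/(427273 - 378192) = (1/44842 + (6 - 42))/49081 = (1/44842 - 36)*(1/49081) = -1614311/44842*1/49081 = -1614311/2200890202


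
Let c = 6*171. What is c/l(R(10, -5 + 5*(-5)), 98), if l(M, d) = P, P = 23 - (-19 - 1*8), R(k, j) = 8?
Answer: 513/25 ≈ 20.520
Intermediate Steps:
P = 50 (P = 23 - (-19 - 8) = 23 - 1*(-27) = 23 + 27 = 50)
l(M, d) = 50
c = 1026
c/l(R(10, -5 + 5*(-5)), 98) = 1026/50 = 1026*(1/50) = 513/25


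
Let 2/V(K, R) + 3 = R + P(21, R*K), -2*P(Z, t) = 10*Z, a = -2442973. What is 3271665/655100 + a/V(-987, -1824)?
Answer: 309195660150693/131020 ≈ 2.3599e+9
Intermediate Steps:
P(Z, t) = -5*Z
V(K, R) = 2/(-108 + R) (V(K, R) = 2/(-3 + (R - 5*21)) = 2/(-3 + (R - 105)) = 2/(-3 + (-105 + R)) = 2/(-108 + R))
3271665/655100 + a/V(-987, -1824) = 3271665/655100 - 2442973/(2/(-108 - 1824)) = 3271665*(1/655100) - 2442973/(2/(-1932)) = 654333/131020 - 2442973/(2*(-1/1932)) = 654333/131020 - 2442973/(-1/966) = 654333/131020 - 2442973*(-966) = 654333/131020 + 2359911918 = 309195660150693/131020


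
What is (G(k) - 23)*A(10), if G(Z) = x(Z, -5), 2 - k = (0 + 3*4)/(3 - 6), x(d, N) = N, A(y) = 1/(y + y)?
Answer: -7/5 ≈ -1.4000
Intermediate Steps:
A(y) = 1/(2*y)
k = 6 (k = 2 - (0 + 3*4)/(3 - 6) = 2 - (0 + 12)/(-3) = 2 - 12*(-1)/3 = 2 - 1*(-4) = 2 + 4 = 6)
G(Z) = -5
(G(k) - 23)*A(10) = (-5 - 23)*((1/2)/10) = -14/10 = -28*1/20 = -7/5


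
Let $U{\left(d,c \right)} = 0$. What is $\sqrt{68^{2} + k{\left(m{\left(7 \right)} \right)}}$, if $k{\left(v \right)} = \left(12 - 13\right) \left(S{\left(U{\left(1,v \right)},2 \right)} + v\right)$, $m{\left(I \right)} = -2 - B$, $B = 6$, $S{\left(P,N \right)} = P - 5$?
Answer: $\sqrt{4637} \approx 68.095$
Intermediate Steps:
$S{\left(P,N \right)} = -5 + P$
$m{\left(I \right)} = -8$ ($m{\left(I \right)} = -2 - 6 = -8$)
$k{\left(v \right)} = 5 - v$ ($k{\left(v \right)} = \left(12 - 13\right) \left(\left(-5 + 0\right) + v\right) = - (-5 + v) = 5 - v$)
$\sqrt{68^{2} + k{\left(m{\left(7 \right)} \right)}} = \sqrt{68^{2} + \left(5 - -8\right)} = \sqrt{4624 + \left(5 + 8\right)} = \sqrt{4624 + 13} = \sqrt{4637}$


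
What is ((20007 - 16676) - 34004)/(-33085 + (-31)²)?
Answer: 30673/32124 ≈ 0.95483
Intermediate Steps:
((20007 - 16676) - 34004)/(-33085 + (-31)²) = (3331 - 34004)/(-33085 + 961) = -30673/(-32124) = -30673*(-1/32124) = 30673/32124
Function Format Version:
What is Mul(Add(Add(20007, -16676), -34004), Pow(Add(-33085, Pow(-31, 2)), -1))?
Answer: Rational(30673, 32124) ≈ 0.95483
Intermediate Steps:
Mul(Add(Add(20007, -16676), -34004), Pow(Add(-33085, Pow(-31, 2)), -1)) = Mul(Add(3331, -34004), Pow(Add(-33085, 961), -1)) = Mul(-30673, Pow(-32124, -1)) = Mul(-30673, Rational(-1, 32124)) = Rational(30673, 32124)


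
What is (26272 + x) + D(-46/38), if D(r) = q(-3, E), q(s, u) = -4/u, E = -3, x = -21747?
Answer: 13579/3 ≈ 4526.3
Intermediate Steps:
D(r) = 4/3 (D(r) = -4/(-3) = -4*(-1/3) = 4/3)
(26272 + x) + D(-46/38) = (26272 - 21747) + 4/3 = 4525 + 4/3 = 13579/3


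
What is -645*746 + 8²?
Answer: -481106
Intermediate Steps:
-645*746 + 8² = -481170 + 64 = -481106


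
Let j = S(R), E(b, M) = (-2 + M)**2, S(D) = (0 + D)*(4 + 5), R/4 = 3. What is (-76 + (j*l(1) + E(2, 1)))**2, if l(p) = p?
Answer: 1089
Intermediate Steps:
R = 12 (R = 4*3 = 12)
S(D) = 9*D (S(D) = D*9 = 9*D)
j = 108 (j = 9*12 = 108)
(-76 + (j*l(1) + E(2, 1)))**2 = (-76 + (108*1 + (-2 + 1)**2))**2 = (-76 + (108 + (-1)**2))**2 = (-76 + (108 + 1))**2 = (-76 + 109)**2 = 33**2 = 1089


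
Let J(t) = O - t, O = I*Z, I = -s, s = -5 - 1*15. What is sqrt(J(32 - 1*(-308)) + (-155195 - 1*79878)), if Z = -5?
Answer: I*sqrt(235513) ≈ 485.3*I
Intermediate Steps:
s = -20 (s = -5 - 15 = -20)
I = 20 (I = -1*(-20) = 20)
O = -100 (O = 20*(-5) = -100)
J(t) = -100 - t
sqrt(J(32 - 1*(-308)) + (-155195 - 1*79878)) = sqrt((-100 - (32 - 1*(-308))) + (-155195 - 1*79878)) = sqrt((-100 - (32 + 308)) + (-155195 - 79878)) = sqrt((-100 - 1*340) - 235073) = sqrt((-100 - 340) - 235073) = sqrt(-440 - 235073) = sqrt(-235513) = I*sqrt(235513)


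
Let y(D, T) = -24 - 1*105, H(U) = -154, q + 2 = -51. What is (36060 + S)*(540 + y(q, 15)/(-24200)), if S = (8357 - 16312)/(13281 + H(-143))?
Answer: 1237164124116957/63534680 ≈ 1.9472e+7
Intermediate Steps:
q = -53 (q = -2 - 51 = -53)
y(D, T) = -129 (y(D, T) = -24 - 105 = -129)
S = -7955/13127 (S = (8357 - 16312)/(13281 - 154) = -7955/13127 ≈ -0.60600)
(36060 + S)*(540 + y(q, 15)/(-24200)) = (36060 - 7955/13127)*(540 - 129/(-24200)) = 473351665*(540 - 129*(-1/24200))/13127 = 473351665*(540 + 129/24200)/13127 = (473351665/13127)*(13068129/24200) = 1237164124116957/63534680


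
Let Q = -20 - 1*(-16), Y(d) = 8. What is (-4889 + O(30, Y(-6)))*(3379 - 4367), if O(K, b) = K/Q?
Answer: 4837742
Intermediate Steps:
Q = -4 (Q = -20 + 16 = -4)
O(K, b) = -K/4 (O(K, b) = K/(-4) = K*(-¼) = -K/4)
(-4889 + O(30, Y(-6)))*(3379 - 4367) = (-4889 - ¼*30)*(3379 - 4367) = (-4889 - 15/2)*(-988) = -9793/2*(-988) = 4837742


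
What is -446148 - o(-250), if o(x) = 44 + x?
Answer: -445942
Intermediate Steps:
-446148 - o(-250) = -446148 - (44 - 250) = -446148 - 1*(-206) = -446148 + 206 = -445942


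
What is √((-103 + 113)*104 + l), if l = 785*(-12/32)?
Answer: √11930/4 ≈ 27.306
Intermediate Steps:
l = -2355/8 (l = 785*(-12*1/32) = 785*(-3/8) = -2355/8 ≈ -294.38)
√((-103 + 113)*104 + l) = √((-103 + 113)*104 - 2355/8) = √(10*104 - 2355/8) = √(1040 - 2355/8) = √(5965/8) = √11930/4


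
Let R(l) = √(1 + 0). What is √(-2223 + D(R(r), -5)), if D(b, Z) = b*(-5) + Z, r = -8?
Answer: I*√2233 ≈ 47.255*I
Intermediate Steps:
R(l) = 1 (R(l) = √1 = 1)
D(b, Z) = Z - 5*b (D(b, Z) = -5*b + Z = Z - 5*b)
√(-2223 + D(R(r), -5)) = √(-2223 + (-5 - 5*1)) = √(-2223 + (-5 - 5)) = √(-2223 - 10) = √(-2233) = I*√2233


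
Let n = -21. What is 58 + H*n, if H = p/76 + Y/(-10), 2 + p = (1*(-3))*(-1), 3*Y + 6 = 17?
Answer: 24861/380 ≈ 65.424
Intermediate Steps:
Y = 11/3 (Y = -2 + (1/3)*17 = -2 + 17/3 = 11/3 ≈ 3.6667)
p = 1 (p = -2 + (1*(-3))*(-1) = -2 - 3*(-1) = -2 + 3 = 1)
H = -403/1140 (H = 1/76 + (11/3)/(-10) = 1*(1/76) + (11/3)*(-1/10) = 1/76 - 11/30 = -403/1140 ≈ -0.35351)
58 + H*n = 58 - 403/1140*(-21) = 58 + 2821/380 = 24861/380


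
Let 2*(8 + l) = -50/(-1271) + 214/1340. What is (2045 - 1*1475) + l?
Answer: 957334177/1703140 ≈ 562.10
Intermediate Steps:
l = -13455623/1703140 (l = -8 + (-50/(-1271) + 214/1340)/2 = -8 + (-50*(-1/1271) + 214*(1/1340))/2 = -8 + (50/1271 + 107/670)/2 = -8 + (½)*(169497/851570) = -8 + 169497/1703140 = -13455623/1703140 ≈ -7.9005)
(2045 - 1*1475) + l = (2045 - 1*1475) - 13455623/1703140 = (2045 - 1475) - 13455623/1703140 = 570 - 13455623/1703140 = 957334177/1703140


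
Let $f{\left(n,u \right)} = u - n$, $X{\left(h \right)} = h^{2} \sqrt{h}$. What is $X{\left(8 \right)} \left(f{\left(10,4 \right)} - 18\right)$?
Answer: $- 3072 \sqrt{2} \approx -4344.5$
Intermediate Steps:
$X{\left(h \right)} = h^{\frac{5}{2}}$
$X{\left(8 \right)} \left(f{\left(10,4 \right)} - 18\right) = 8^{\frac{5}{2}} \left(\left(4 - 10\right) - 18\right) = 128 \sqrt{2} \left(\left(4 - 10\right) - 18\right) = 128 \sqrt{2} \left(-6 - 18\right) = 128 \sqrt{2} \left(-24\right) = - 3072 \sqrt{2}$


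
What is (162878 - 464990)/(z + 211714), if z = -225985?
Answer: 100704/4757 ≈ 21.170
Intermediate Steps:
(162878 - 464990)/(z + 211714) = (162878 - 464990)/(-225985 + 211714) = -302112/(-14271) = -302112*(-1/14271) = 100704/4757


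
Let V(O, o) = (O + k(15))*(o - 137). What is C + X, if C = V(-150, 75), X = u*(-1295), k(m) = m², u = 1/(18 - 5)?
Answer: -61745/13 ≈ -4749.6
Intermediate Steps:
u = 1/13 ≈ 0.076923
X = -1295/13 (X = (1/13)*(-1295) = -1295/13 ≈ -99.615)
V(O, o) = (-137 + o)*(225 + O) (V(O, o) = (O + 15²)*(o - 137) = (O + 225)*(-137 + o) = (225 + O)*(-137 + o) = (-137 + o)*(225 + O))
C = -4650 (C = -30825 - 137*(-150) + 225*75 - 150*75 = -30825 + 20550 + 16875 - 11250 = -4650)
C + X = -4650 - 1295/13 = -61745/13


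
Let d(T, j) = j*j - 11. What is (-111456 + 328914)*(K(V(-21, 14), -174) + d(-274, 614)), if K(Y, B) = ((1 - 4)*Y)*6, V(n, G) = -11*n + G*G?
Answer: 80307021942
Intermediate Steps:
V(n, G) = G**2 - 11*n (V(n, G) = -11*n + G**2 = G**2 - 11*n)
d(T, j) = -11 + j**2 (d(T, j) = j**2 - 11 = -11 + j**2)
K(Y, B) = -18*Y (K(Y, B) = -3*Y*6 = -18*Y)
(-111456 + 328914)*(K(V(-21, 14), -174) + d(-274, 614)) = (-111456 + 328914)*(-18*(14**2 - 11*(-21)) + (-11 + 614**2)) = 217458*(-18*(196 + 231) + (-11 + 376996)) = 217458*(-18*427 + 376985) = 217458*(-7686 + 376985) = 217458*369299 = 80307021942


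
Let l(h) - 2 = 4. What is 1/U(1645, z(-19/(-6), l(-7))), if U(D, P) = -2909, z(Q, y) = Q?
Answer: -1/2909 ≈ -0.00034376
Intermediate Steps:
l(h) = 6 (l(h) = 2 + 4 = 6)
1/U(1645, z(-19/(-6), l(-7))) = 1/(-2909) = -1/2909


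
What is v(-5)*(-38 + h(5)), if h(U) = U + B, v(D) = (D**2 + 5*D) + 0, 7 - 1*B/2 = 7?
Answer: 0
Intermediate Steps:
B = 0 (B = 14 - 2*7 = 14 - 14 = 0)
v(D) = D**2 + 5*D
h(U) = U (h(U) = U + 0 = U)
v(-5)*(-38 + h(5)) = (-5*(5 - 5))*(-38 + 5) = -5*0*(-33) = 0*(-33) = 0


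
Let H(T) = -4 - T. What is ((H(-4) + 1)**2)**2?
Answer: 1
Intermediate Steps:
((H(-4) + 1)**2)**2 = (((-4 - 1*(-4)) + 1)**2)**2 = (((-4 + 4) + 1)**2)**2 = ((0 + 1)**2)**2 = (1**2)**2 = 1**2 = 1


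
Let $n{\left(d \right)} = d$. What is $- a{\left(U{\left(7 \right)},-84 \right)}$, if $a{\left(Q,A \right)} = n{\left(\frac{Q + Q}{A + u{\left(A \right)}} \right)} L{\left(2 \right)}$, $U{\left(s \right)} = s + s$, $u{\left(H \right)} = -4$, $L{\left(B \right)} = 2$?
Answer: $\frac{7}{11} \approx 0.63636$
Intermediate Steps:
$U{\left(s \right)} = 2 s$
$a{\left(Q,A \right)} = \frac{4 Q}{-4 + A}$ ($a{\left(Q,A \right)} = \frac{Q + Q}{A - 4} \cdot 2 = \frac{2 Q}{-4 + A} 2 = \frac{4 Q}{-4 + A}$)
$- a{\left(U{\left(7 \right)},-84 \right)} = - \frac{4 \cdot 2 \cdot 7}{-4 - 84} = - \frac{4 \cdot 14}{-88} = - \frac{4 \cdot 14 \left(-1\right)}{88} = \left(-1\right) \left(- \frac{7}{11}\right) = \frac{7}{11}$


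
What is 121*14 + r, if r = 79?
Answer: 1773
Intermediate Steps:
121*14 + r = 121*14 + 79 = 1694 + 79 = 1773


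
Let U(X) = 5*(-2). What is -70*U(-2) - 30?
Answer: 670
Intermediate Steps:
U(X) = -10
-70*U(-2) - 30 = -70*(-10) - 30 = 700 - 30 = 670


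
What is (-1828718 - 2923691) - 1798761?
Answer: -6551170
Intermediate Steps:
(-1828718 - 2923691) - 1798761 = -4752409 - 1798761 = -6551170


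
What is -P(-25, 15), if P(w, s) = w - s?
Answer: 40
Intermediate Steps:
-P(-25, 15) = -(-25 - 1*15) = -(-25 - 15) = -1*(-40) = 40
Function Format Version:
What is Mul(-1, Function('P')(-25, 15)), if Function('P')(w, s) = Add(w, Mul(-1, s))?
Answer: 40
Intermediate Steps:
Mul(-1, Function('P')(-25, 15)) = Mul(-1, Add(-25, Mul(-1, 15))) = Mul(-1, Add(-25, -15)) = Mul(-1, -40) = 40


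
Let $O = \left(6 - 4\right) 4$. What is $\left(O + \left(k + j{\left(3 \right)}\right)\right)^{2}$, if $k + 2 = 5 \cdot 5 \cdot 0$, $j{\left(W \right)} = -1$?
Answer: $25$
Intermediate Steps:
$k = -2$ ($k = -2 + 5 \cdot 5 \cdot 0 = -2 + 25 \cdot 0 = -2 + 0 = -2$)
$O = 8$ ($O = \left(6 - 4\right) 4 = 2 \cdot 4 = 8$)
$\left(O + \left(k + j{\left(3 \right)}\right)\right)^{2} = \left(8 - 3\right)^{2} = 5^{2} = 25$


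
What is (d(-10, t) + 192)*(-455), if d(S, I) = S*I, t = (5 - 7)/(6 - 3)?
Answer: -271180/3 ≈ -90393.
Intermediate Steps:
t = -⅔ (t = -2/3 = -2*⅓ = -⅔ ≈ -0.66667)
d(S, I) = I*S
(d(-10, t) + 192)*(-455) = (-⅔*(-10) + 192)*(-455) = (20/3 + 192)*(-455) = (596/3)*(-455) = -271180/3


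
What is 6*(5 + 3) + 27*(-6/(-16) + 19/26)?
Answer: 8097/104 ≈ 77.856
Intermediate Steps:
6*(5 + 3) + 27*(-6/(-16) + 19/26) = 6*8 + 27*(-6*(-1/16) + 19*(1/26)) = 48 + 27*(3/8 + 19/26) = 48 + 27*(115/104) = 48 + 3105/104 = 8097/104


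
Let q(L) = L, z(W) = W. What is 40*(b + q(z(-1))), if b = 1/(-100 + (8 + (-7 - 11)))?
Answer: -444/11 ≈ -40.364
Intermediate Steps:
b = -1/110 (b = 1/(-100 + (8 - 18)) = 1/(-100 - 10) = 1/(-110) = -1/110 ≈ -0.0090909)
40*(b + q(z(-1))) = 40*(-1/110 - 1) = 40*(-111/110) = -444/11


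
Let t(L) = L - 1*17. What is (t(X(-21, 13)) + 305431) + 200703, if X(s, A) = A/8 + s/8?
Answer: 506116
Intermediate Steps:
X(s, A) = A/8 + s/8 (X(s, A) = A*(⅛) + s*(⅛) = A/8 + s/8)
t(L) = -17 + L (t(L) = L - 17 = -17 + L)
(t(X(-21, 13)) + 305431) + 200703 = ((-17 + ((⅛)*13 + (⅛)*(-21))) + 305431) + 200703 = ((-17 + (13/8 - 21/8)) + 305431) + 200703 = ((-17 - 1) + 305431) + 200703 = (-18 + 305431) + 200703 = 305413 + 200703 = 506116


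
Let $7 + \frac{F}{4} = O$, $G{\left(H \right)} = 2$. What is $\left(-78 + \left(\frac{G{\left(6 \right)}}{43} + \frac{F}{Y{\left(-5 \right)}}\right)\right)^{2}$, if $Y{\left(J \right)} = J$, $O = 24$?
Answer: $\frac{387459856}{46225} \approx 8382.0$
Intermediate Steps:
$F = 68$ ($F = -28 + 4 \cdot 24 = -28 + 96 = 68$)
$\left(-78 + \left(\frac{G{\left(6 \right)}}{43} + \frac{F}{Y{\left(-5 \right)}}\right)\right)^{2} = \left(-78 + \left(\frac{2}{43} + \frac{68}{-5}\right)\right)^{2} = \left(-78 + \left(2 \cdot \frac{1}{43} + 68 \left(- \frac{1}{5}\right)\right)\right)^{2} = \left(-78 + \left(\frac{2}{43} - \frac{68}{5}\right)\right)^{2} = \left(-78 - \frac{2914}{215}\right)^{2} = \left(- \frac{19684}{215}\right)^{2} = \frac{387459856}{46225}$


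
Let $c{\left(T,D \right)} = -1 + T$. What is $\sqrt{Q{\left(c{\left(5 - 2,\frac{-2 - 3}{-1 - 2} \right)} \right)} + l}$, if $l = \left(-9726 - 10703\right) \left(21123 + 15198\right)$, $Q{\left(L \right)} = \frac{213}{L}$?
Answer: $\frac{3 i \sqrt{329778490}}{2} \approx 27240.0 i$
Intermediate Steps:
$l = -742001709$ ($l = \left(-20429\right) 36321 = -742001709$)
$\sqrt{Q{\left(c{\left(5 - 2,\frac{-2 - 3}{-1 - 2} \right)} \right)} + l} = \sqrt{\frac{213}{-1 + \left(5 - 2\right)} - 742001709} = \sqrt{\frac{213}{-1 + 3} - 742001709} = \sqrt{\frac{213}{2} - 742001709} = \sqrt{- \frac{1484003205}{2}} = \frac{3 i \sqrt{329778490}}{2}$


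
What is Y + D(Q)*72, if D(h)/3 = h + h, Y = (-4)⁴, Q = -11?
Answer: -4496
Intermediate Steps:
Y = 256
D(h) = 6*h (D(h) = 3*(h + h) = 3*(2*h) = 6*h)
Y + D(Q)*72 = 256 + (6*(-11))*72 = 256 - 66*72 = 256 - 4752 = -4496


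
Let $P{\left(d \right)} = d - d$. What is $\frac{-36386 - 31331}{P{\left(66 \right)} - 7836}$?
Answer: $\frac{67717}{7836} \approx 8.6418$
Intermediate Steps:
$P{\left(d \right)} = 0$
$\frac{-36386 - 31331}{P{\left(66 \right)} - 7836} = \frac{-36386 - 31331}{0 - 7836} = - \frac{67717}{-7836} = \left(-67717\right) \left(- \frac{1}{7836}\right) = \frac{67717}{7836}$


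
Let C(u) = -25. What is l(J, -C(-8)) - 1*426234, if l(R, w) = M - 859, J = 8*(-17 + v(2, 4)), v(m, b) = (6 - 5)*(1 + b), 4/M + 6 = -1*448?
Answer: -96950113/227 ≈ -4.2709e+5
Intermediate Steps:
M = -2/227 (M = 4/(-6 - 1*448) = 4/(-6 - 448) = 4/(-454) = 4*(-1/454) = -2/227 ≈ -0.0088106)
v(m, b) = 1 + b (v(m, b) = 1*(1 + b) = 1 + b)
J = -96 (J = 8*(-17 + (1 + 4)) = 8*(-17 + 5) = 8*(-12) = -96)
l(R, w) = -194995/227 (l(R, w) = -2/227 - 859 = -194995/227)
l(J, -C(-8)) - 1*426234 = -194995/227 - 1*426234 = -194995/227 - 426234 = -96950113/227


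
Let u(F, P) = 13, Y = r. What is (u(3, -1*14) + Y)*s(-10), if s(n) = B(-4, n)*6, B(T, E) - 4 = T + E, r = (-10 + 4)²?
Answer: -2940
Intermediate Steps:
r = 36 (r = (-6)² = 36)
Y = 36
B(T, E) = 4 + E + T (B(T, E) = 4 + (T + E) = 4 + (E + T) = 4 + E + T)
s(n) = 6*n (s(n) = (4 + n - 4)*6 = n*6 = 6*n)
(u(3, -1*14) + Y)*s(-10) = (13 + 36)*(6*(-10)) = 49*(-60) = -2940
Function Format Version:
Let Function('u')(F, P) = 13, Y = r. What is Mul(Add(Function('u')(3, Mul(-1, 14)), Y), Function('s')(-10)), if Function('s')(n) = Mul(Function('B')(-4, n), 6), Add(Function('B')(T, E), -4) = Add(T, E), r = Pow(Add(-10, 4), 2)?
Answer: -2940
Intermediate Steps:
r = 36 (r = Pow(-6, 2) = 36)
Y = 36
Function('B')(T, E) = Add(4, E, T) (Function('B')(T, E) = Add(4, Add(T, E)) = Add(4, Add(E, T)) = Add(4, E, T))
Function('s')(n) = Mul(6, n) (Function('s')(n) = Mul(Add(4, n, -4), 6) = Mul(n, 6) = Mul(6, n))
Mul(Add(Function('u')(3, Mul(-1, 14)), Y), Function('s')(-10)) = Mul(Add(13, 36), Mul(6, -10)) = Mul(49, -60) = -2940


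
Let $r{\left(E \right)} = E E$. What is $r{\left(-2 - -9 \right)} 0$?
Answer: $0$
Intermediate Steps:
$r{\left(E \right)} = E^{2}$
$r{\left(-2 - -9 \right)} 0 = \left(-2 - -9\right)^{2} \cdot 0 = \left(-2 + 9\right)^{2} \cdot 0 = 7^{2} \cdot 0 = 49 \cdot 0 = 0$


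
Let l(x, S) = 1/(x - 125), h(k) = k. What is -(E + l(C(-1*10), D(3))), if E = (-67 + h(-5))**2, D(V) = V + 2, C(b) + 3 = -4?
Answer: -684287/132 ≈ -5184.0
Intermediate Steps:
C(b) = -7 (C(b) = -3 - 4 = -7)
D(V) = 2 + V
l(x, S) = 1/(-125 + x)
E = 5184 (E = (-67 - 5)**2 = (-72)**2 = 5184)
-(E + l(C(-1*10), D(3))) = -(5184 + 1/(-125 - 7)) = -(5184 + 1/(-132)) = -(5184 - 1/132) = -1*684287/132 = -684287/132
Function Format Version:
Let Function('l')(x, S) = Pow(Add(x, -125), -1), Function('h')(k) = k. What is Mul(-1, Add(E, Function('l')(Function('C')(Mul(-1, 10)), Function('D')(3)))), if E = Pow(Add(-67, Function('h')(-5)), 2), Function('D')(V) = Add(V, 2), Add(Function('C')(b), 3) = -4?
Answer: Rational(-684287, 132) ≈ -5184.0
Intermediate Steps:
Function('C')(b) = -7 (Function('C')(b) = Add(-3, -4) = -7)
Function('D')(V) = Add(2, V)
Function('l')(x, S) = Pow(Add(-125, x), -1)
E = 5184 (E = Pow(Add(-67, -5), 2) = Pow(-72, 2) = 5184)
Mul(-1, Add(E, Function('l')(Function('C')(Mul(-1, 10)), Function('D')(3)))) = Mul(-1, Add(5184, Pow(Add(-125, -7), -1))) = Mul(-1, Add(5184, Pow(-132, -1))) = Mul(-1, Add(5184, Rational(-1, 132))) = Mul(-1, Rational(684287, 132)) = Rational(-684287, 132)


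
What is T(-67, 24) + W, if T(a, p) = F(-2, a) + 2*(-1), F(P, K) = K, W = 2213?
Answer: 2144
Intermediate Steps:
T(a, p) = -2 + a (T(a, p) = a + 2*(-1) = a - 2 = -2 + a)
T(-67, 24) + W = (-2 - 67) + 2213 = -69 + 2213 = 2144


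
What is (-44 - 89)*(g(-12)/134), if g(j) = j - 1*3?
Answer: 1995/134 ≈ 14.888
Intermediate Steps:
g(j) = -3 + j (g(j) = j - 3 = -3 + j)
(-44 - 89)*(g(-12)/134) = (-44 - 89)*((-3 - 12)/134) = -(-1995)/134 = -133*(-15/134) = 1995/134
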